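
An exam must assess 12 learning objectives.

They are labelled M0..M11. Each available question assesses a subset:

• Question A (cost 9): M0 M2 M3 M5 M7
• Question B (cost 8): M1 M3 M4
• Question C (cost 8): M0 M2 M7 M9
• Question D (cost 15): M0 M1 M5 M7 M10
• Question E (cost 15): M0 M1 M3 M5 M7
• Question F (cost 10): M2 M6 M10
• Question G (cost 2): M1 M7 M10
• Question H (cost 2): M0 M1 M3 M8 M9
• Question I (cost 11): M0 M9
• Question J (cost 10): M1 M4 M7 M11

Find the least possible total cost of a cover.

A, F, H, J together cover every objective (A ∪ F ∪ H ∪ J = {M0, M1, M2, M3, M4, M5, M6, M7, M8, M9, M10, M11}); total cost 9 + 10 + 2 + 10 = 31.
The greedy pick H, G, A, J, F costs 33; no covering selection beats 31.

31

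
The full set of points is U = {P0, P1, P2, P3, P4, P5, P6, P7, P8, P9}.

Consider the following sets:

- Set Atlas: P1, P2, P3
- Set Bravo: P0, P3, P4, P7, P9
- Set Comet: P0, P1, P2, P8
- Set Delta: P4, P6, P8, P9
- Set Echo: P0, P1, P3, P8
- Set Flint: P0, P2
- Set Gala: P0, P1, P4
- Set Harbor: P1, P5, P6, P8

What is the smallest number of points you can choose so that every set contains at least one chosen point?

3

The 3 points {P0, P1, P6} hit every set.
No choice of 2 points meets every set, so 3 is the minimum.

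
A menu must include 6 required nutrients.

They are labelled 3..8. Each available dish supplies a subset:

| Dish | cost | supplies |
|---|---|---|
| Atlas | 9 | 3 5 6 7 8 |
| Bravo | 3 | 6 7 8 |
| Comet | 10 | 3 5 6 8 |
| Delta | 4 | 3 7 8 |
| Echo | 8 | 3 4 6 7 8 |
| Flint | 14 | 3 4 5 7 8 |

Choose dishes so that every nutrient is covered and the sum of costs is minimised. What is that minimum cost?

17

Bravo, Flint together cover every nutrient (Bravo ∪ Flint = {3, 4, 5, 6, 7, 8}); total cost 3 + 14 = 17.
The greedy pick Bravo, Delta, Flint costs 21; no covering selection beats 17.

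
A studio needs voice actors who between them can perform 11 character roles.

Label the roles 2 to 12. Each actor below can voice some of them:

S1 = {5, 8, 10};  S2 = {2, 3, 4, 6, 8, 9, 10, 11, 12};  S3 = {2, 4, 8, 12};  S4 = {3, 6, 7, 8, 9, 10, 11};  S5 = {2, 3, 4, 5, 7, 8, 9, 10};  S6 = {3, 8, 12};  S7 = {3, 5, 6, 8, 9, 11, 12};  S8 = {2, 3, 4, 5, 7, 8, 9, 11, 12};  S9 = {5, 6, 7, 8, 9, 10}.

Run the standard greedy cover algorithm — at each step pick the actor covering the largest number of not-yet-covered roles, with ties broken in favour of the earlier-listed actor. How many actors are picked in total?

2

Greedy: pick S2 (covers 9 new) → pick S5 (covers 2 new). Total picks: 2.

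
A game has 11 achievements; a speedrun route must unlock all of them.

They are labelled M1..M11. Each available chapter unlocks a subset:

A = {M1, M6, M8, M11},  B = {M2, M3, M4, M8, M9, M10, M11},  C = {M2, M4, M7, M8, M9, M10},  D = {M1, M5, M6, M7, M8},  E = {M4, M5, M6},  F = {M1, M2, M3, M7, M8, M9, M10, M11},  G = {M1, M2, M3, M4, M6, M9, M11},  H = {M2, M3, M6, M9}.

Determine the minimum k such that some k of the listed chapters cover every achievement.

Take {B, D}. Their union is {M1, M2, M3, M4, M5, M6, M7, M8, M9, M10, M11}, which is all 11 achievements.
No single chapter has all 11 achievements (the largest, F, has 8), so 2 is optimal.

2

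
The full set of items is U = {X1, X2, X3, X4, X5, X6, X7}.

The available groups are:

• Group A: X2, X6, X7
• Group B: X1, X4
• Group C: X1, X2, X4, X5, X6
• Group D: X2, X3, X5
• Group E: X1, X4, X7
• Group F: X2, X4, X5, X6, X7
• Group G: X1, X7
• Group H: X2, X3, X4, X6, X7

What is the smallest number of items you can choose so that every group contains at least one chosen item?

The 2 items {X1, X2} hit every group.
The groups A, B are pairwise disjoint, so any hitting set needs a separate item for each — at least 2. Hence 2 is optimal.

2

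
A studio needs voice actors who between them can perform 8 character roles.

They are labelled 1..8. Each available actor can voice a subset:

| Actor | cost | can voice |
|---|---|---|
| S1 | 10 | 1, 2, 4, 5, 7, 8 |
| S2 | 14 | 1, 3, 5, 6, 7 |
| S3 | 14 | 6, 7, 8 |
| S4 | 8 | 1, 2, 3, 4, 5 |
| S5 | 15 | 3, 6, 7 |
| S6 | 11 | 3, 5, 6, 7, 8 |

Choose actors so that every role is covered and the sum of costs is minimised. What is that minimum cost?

S4, S6 together cover every role (S4 ∪ S6 = {1, 2, 3, 4, 5, 6, 7, 8}); total cost 8 + 11 = 19.
No covering selection has total cost below 19.

19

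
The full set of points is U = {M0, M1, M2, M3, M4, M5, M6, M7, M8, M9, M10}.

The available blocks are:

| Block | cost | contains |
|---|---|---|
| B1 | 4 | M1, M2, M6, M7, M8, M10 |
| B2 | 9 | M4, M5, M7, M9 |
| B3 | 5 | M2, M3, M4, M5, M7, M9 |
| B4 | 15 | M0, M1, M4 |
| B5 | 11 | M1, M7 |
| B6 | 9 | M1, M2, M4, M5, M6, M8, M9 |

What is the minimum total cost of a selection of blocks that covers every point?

B1, B3, B4 together cover every point (B1 ∪ B3 ∪ B4 = {M0, M1, M2, M3, M4, M5, M6, M7, M8, M9, M10}); total cost 4 + 5 + 15 = 24.
No covering selection has total cost below 24.

24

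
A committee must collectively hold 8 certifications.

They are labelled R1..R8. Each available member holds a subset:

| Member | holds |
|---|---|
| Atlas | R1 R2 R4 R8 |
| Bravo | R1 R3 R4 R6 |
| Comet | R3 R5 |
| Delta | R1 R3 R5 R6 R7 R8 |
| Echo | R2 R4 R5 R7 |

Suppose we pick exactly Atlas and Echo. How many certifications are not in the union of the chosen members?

2

Union of Atlas, Echo = {R1, R2, R4, R5, R7, R8}.
Not covered: R3, R6 — 2 certifications.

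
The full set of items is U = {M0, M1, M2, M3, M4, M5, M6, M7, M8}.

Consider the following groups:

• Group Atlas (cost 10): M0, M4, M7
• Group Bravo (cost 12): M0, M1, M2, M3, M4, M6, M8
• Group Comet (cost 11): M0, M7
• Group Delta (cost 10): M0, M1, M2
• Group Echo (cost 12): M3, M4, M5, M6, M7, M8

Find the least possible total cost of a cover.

22

Delta, Echo together cover every item (Delta ∪ Echo = {M0, M1, M2, M3, M4, M5, M6, M7, M8}); total cost 10 + 12 = 22.
The greedy pick Bravo, Echo costs 24; no covering selection beats 22.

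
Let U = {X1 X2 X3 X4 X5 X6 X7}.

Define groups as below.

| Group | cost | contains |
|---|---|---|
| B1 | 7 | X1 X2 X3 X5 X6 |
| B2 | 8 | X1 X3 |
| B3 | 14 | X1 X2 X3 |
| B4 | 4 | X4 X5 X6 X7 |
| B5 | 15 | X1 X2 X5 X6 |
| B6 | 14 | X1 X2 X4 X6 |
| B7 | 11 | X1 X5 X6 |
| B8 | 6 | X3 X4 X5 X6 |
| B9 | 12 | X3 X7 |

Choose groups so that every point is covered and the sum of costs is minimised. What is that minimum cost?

B1, B4 together cover every point (B1 ∪ B4 = {X1, X2, X3, X4, X5, X6, X7}); total cost 7 + 4 = 11.
No covering selection has total cost below 11.

11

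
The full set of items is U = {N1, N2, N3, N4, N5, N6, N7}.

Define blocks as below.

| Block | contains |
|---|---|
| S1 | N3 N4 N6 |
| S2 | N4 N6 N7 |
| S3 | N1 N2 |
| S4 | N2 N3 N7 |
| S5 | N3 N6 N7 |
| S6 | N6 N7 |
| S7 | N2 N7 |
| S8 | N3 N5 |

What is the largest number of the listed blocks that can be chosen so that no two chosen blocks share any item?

S2, S3, S8 are pairwise disjoint (S2={N4,N6,N7}; S3={N1,N2}; S8={N3,N5}).
Every remaining block overlaps one of these, and no 4 of the listed blocks are pairwise disjoint, so 3 is the maximum.

3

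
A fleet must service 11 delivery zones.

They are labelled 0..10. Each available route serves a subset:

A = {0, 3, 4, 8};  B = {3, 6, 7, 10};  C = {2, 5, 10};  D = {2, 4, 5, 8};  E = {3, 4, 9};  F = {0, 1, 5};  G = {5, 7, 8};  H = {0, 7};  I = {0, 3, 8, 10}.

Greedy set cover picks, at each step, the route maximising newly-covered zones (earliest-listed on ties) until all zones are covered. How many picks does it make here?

5

Greedy: pick A (covers 4 new) → pick B (covers 3 new) → pick C (covers 2 new) → pick E (covers 1 new) → pick F (covers 1 new). Total picks: 5.
(The true minimum cover uses only 4 routes, so greedy is not optimal here.)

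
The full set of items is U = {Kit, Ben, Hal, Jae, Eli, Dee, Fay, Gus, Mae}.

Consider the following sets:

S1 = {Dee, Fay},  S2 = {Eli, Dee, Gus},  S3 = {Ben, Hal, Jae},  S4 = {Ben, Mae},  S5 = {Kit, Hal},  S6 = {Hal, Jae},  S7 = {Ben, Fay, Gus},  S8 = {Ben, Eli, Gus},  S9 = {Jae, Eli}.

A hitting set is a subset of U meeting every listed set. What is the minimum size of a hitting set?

Take H = {Ben, Hal, Eli, Fay}. Each listed set contains at least one of these, so H is a hitting set of size 4.
The sets S1, S4, S5, S9 are pairwise disjoint, so any hitting set needs a separate item for each — at least 4. Hence 4 is optimal.

4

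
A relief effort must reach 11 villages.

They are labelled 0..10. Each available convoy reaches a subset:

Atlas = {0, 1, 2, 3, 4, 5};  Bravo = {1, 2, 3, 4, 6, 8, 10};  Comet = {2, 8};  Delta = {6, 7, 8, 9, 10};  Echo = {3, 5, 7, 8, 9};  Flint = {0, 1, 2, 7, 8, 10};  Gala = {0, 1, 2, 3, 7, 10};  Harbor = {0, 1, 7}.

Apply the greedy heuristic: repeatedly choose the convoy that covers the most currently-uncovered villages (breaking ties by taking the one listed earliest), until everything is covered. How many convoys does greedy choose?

Greedy: pick Bravo (covers 7 new) → pick Echo (covers 3 new) → pick Atlas (covers 1 new). Total picks: 3.
(The true minimum cover uses only 2 convoys, so greedy is not optimal here.)

3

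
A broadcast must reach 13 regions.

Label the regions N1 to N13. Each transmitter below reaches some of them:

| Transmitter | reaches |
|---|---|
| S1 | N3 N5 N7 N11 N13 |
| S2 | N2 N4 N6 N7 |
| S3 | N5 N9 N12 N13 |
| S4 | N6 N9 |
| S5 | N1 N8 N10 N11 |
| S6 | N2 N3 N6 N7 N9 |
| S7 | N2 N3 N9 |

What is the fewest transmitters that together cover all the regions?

4

S1 and S2 and S3 and S5 together: S1 ∪ S2 ∪ S3 ∪ S5 = {N1, N2, N3, N4, N5, N6, N7, N8, N9, N10, N11, N12, N13} — every region is covered.
Only S2 contains N4, so S2 is forced; the remaining 9 regions need at least 3 more transmitters (each remaining transmitter adds at most 4) — so at least 4 transmitters are needed, and 4 is optimal.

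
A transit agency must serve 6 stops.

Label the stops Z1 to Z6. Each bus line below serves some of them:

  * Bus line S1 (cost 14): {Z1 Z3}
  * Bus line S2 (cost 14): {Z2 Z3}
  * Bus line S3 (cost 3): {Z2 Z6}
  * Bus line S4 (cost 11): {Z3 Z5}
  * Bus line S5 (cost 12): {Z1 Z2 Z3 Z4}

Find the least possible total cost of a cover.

S3, S4, S5 together cover every stop (S3 ∪ S4 ∪ S5 = {Z1, Z2, Z3, Z4, Z5, Z6}); total cost 3 + 11 + 12 = 26.
No covering selection has total cost below 26.

26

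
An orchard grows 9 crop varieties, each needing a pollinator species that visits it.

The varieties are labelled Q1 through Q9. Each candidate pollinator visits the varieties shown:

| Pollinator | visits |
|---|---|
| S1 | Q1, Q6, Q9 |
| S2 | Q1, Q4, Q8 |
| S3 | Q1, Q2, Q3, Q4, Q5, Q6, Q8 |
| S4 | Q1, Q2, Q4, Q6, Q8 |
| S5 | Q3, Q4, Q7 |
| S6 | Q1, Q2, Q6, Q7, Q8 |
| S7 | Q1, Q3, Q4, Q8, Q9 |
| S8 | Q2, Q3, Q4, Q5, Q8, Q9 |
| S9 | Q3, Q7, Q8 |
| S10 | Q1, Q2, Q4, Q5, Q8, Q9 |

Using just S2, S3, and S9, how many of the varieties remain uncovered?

1

Union of S2, S3, S9 = {Q1, Q2, Q3, Q4, Q5, Q6, Q7, Q8}.
Not covered: Q9 — 1 variety.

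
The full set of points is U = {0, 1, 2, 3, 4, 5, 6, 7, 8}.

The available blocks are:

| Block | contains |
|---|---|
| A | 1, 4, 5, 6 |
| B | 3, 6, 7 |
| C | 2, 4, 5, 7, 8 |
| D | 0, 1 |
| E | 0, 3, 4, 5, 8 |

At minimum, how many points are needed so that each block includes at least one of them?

3

H = {1, 3, 7} meets every block (each contains at least one member of H), and |H| = 3.
No choice of 2 points meets every block, so 3 is the minimum.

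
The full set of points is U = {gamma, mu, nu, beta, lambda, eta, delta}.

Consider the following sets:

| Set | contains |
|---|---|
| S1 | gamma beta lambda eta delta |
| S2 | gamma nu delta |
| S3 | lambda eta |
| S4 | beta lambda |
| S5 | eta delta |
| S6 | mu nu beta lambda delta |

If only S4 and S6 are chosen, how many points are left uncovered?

2

Union of S4, S6 = {mu, nu, beta, lambda, delta}.
Not covered: gamma, eta — 2 points.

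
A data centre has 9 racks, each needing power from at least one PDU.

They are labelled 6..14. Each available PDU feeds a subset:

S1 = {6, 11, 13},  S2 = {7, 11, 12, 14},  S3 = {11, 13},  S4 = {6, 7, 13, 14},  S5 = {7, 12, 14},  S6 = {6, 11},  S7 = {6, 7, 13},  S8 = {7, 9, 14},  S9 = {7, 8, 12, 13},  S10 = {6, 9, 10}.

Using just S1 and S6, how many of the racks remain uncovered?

Union of S1, S6 = {6, 11, 13}.
Not covered: 7, 8, 9, 10, 12, 14 — 6 racks.

6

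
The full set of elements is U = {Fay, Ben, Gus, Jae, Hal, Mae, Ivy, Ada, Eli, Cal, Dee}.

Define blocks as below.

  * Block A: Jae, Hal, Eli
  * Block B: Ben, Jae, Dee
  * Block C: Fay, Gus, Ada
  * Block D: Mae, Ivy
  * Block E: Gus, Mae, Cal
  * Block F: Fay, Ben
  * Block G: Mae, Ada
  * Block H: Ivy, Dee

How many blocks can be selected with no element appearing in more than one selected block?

A, E, F, H are pairwise disjoint (A={Jae,Hal,Eli}; E={Gus,Mae,Cal}; F={Fay,Ben}; H={Ivy,Dee}).
Every remaining block overlaps one of these, and no 5 of the listed blocks are pairwise disjoint, so 4 is the maximum.

4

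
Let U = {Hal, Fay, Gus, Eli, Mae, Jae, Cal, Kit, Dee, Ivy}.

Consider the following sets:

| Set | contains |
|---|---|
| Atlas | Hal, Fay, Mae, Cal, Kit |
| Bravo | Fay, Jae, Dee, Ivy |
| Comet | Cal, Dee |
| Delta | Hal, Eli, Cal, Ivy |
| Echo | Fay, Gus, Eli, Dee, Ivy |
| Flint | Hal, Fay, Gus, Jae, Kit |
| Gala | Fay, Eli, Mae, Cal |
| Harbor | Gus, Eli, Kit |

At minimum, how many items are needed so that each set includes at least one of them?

Take H = {Cal, Kit, Ivy}. Each listed set contains at least one of these, so H is a hitting set of size 3.
No choice of 2 items meets every set, so 3 is the minimum.

3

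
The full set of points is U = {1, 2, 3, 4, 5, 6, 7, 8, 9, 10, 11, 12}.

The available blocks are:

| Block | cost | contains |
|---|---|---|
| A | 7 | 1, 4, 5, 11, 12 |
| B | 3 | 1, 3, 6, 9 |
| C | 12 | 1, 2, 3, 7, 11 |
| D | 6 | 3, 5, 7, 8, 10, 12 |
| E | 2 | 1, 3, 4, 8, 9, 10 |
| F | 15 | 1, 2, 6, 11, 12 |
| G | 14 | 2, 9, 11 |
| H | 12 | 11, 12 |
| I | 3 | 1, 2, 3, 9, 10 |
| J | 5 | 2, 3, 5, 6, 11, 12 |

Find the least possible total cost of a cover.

13

D, E, J together cover every point (D ∪ E ∪ J = {1, 2, 3, 4, 5, 6, 7, 8, 9, 10, 11, 12}); total cost 6 + 2 + 5 = 13.
No covering selection has total cost below 13.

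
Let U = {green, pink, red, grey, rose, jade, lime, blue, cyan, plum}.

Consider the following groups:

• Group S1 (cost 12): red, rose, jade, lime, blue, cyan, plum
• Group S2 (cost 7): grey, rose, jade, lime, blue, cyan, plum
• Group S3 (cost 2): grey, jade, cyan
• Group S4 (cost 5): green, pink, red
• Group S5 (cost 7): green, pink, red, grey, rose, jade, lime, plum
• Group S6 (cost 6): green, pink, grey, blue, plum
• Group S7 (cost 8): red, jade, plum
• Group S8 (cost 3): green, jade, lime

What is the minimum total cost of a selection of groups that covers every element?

S2, S4 together cover every element (S2 ∪ S4 = {green, pink, red, grey, rose, jade, lime, blue, cyan, plum}); total cost 7 + 5 = 12.
The greedy pick S3, S5, S6 costs 15; no covering selection beats 12.

12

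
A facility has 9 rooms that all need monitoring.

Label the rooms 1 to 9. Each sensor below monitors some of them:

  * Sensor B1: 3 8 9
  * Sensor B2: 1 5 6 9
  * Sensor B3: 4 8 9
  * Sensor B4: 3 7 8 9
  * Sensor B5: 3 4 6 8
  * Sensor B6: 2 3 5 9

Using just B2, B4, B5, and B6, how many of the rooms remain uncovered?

0

Union of B2, B4, B5, B6 = {1, 2, 3, 4, 5, 6, 7, 8, 9} — that's every room, so 0 are uncovered.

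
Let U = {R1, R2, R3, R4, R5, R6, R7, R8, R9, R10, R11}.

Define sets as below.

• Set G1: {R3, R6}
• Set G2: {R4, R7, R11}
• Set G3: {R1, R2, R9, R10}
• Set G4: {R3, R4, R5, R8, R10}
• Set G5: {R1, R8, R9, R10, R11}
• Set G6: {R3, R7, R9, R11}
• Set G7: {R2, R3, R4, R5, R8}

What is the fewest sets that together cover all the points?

G1 and G5 and G6 and G7 together: G1 ∪ G5 ∪ G6 ∪ G7 = {R1, R2, R3, R4, R5, R6, R7, R8, R9, R10, R11} — every point is covered.
No 3 of the 7 sets cover everything (all 35 combinations miss at least one point), so 4 is optimal.

4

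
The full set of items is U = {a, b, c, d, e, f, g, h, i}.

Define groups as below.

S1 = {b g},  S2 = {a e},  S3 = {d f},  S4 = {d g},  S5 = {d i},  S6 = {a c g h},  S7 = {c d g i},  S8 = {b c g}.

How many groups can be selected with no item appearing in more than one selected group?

3

S1, S2, S5 are pairwise disjoint (S1={b,g}; S2={a,e}; S5={d,i}).
Every remaining group overlaps one of these, and no 4 of the listed groups are pairwise disjoint, so 3 is the maximum.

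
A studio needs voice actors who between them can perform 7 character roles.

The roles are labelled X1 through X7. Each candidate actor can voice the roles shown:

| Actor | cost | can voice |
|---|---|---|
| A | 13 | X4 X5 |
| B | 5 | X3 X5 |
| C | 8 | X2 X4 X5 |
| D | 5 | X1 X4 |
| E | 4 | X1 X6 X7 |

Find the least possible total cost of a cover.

17

B, C, E together cover every role (B ∪ C ∪ E = {X1, X2, X3, X4, X5, X6, X7}); total cost 5 + 8 + 4 = 17.
No covering selection has total cost below 17.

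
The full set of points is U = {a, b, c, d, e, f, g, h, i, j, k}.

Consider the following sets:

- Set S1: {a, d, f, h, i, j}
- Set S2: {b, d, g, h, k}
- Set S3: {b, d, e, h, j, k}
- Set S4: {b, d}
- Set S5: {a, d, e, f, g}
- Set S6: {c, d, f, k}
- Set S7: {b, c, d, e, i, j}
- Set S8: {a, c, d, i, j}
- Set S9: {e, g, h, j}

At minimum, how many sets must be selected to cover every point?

S2 and S5 and S7 together: S2 ∪ S5 ∪ S7 = {a, b, c, d, e, f, g, h, i, j, k} — every point is covered.
No 2 of the 9 sets cover everything (all 36 combinations miss at least one point), so 3 is optimal.

3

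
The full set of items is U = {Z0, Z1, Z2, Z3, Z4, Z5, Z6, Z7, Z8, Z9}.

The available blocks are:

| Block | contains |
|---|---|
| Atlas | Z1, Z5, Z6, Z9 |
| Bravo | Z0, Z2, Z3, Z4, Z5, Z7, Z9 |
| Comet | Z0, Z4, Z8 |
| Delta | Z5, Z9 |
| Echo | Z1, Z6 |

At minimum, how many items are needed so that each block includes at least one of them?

The 3 items {Z4, Z5, Z6} hit every block.
The blocks Comet, Delta, Echo are pairwise disjoint, so any hitting set needs a separate item for each — at least 3. Hence 3 is optimal.

3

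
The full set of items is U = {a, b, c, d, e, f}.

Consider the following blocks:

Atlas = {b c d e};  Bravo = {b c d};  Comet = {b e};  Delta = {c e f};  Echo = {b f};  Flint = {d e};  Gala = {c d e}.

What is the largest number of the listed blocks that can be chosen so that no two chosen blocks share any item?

2

Echo, Gala are pairwise disjoint (Echo={b,f}; Gala={c,d,e}).
Every remaining block overlaps one of these, and no 3 of the listed blocks are pairwise disjoint, so 2 is the maximum.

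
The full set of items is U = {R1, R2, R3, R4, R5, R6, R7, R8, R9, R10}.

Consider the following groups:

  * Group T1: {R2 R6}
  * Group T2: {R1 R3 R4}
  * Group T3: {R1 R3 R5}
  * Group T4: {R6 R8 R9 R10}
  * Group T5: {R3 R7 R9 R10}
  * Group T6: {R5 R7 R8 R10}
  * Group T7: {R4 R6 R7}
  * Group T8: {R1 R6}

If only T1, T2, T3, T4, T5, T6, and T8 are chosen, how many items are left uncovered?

0

Union of T1, T2, T3, T4, T5, T6, T8 = {R1, R2, R3, R4, R5, R6, R7, R8, R9, R10} — that's every item, so 0 are uncovered.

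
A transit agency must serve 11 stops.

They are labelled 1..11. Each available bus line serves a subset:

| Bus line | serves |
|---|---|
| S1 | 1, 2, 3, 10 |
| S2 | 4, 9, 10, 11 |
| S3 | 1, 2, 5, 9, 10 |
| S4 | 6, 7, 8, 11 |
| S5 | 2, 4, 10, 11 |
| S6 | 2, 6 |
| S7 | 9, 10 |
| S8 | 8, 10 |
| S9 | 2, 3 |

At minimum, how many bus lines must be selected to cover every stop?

Take {S1, S2, S3, S4}. Their union is {1, 2, 3, 4, 5, 6, 7, 8, 9, 10, 11}, which is all 11 stops.
No 3 of the 9 bus lines cover everything (all 84 combinations miss at least one stop), so 4 is optimal.

4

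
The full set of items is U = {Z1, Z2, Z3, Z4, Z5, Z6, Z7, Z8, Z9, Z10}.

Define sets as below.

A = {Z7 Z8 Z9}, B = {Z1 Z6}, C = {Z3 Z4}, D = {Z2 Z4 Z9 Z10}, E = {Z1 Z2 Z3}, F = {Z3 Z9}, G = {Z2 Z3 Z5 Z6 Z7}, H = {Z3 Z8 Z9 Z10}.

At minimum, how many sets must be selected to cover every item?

4

A, B, D, and G cover everything between them: the union {Z1, Z2, Z3, Z4, Z5, Z6, Z7, Z8, Z9, Z10} is all of U.
No 3 of the 8 sets cover everything (all 56 combinations miss at least one item), so 4 is optimal.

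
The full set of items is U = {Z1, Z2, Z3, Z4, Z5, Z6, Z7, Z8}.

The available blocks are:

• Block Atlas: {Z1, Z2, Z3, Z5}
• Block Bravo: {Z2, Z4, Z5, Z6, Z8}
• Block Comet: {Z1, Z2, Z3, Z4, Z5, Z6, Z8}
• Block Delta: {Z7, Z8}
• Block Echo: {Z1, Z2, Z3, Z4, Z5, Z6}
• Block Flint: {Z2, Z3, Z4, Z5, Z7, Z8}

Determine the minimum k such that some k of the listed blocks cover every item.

Comet and Flint together: Comet ∪ Flint = {Z1, Z2, Z3, Z4, Z5, Z6, Z7, Z8} — every item is covered.
No single block has all 8 items (the largest, Comet, has 7), so 2 is optimal.

2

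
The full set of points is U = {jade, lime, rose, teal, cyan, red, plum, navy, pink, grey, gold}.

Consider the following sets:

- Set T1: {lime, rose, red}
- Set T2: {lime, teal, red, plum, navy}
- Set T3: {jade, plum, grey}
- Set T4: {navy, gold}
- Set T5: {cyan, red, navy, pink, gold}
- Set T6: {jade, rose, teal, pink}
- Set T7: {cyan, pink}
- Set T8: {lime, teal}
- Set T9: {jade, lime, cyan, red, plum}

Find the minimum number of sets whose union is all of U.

T1 and T3 and T5 and T8 together: T1 ∪ T3 ∪ T5 ∪ T8 = {jade, lime, rose, teal, cyan, red, plum, navy, pink, grey, gold} — every point is covered.
No 3 of the 9 sets cover everything (all 84 combinations miss at least one point), so 4 is optimal.

4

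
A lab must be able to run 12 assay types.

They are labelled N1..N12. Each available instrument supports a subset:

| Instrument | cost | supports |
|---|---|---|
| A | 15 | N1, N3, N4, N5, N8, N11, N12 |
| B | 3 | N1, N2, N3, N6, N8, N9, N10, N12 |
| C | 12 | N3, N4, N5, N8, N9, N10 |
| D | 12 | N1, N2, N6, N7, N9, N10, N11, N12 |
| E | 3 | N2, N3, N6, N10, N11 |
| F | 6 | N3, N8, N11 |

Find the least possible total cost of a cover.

C, D together cover every assay (C ∪ D = {N1, N2, N3, N4, N5, N6, N7, N8, N9, N10, N11, N12}); total cost 12 + 12 = 24.
The greedy pick B, E, C, D costs 30; no covering selection beats 24.

24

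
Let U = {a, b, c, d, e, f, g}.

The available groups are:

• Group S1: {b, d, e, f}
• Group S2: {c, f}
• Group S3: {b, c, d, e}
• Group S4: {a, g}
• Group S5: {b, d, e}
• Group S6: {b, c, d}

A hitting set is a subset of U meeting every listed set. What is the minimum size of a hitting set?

3

H = {d, f, g} meets every group (each contains at least one member of H), and |H| = 3.
The groups S2, S4, S5 are pairwise disjoint, so any hitting set needs a separate point for each — at least 3. Hence 3 is optimal.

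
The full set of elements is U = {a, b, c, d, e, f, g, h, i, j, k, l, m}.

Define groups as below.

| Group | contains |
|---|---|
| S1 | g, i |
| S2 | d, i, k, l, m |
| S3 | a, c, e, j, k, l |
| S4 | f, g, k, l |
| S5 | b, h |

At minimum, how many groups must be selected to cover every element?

4

S2, S3, S4, and S5 cover everything between them: the union {a, b, c, d, e, f, g, h, i, j, k, l, m} is all of U.
Only S3 contains a, so S3 is forced; the remaining 7 elements need at least 3 more groups (each remaining group adds at most 3) — so at least 4 groups are needed, and 4 is optimal.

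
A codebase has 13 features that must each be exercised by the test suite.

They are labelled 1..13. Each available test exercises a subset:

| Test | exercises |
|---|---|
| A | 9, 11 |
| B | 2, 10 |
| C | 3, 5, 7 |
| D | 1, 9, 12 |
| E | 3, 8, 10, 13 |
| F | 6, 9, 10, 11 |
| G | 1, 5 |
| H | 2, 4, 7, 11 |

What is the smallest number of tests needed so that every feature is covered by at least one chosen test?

Take {C, D, E, F, H}. Their union is {1, 2, 3, 4, 5, 6, 7, 8, 9, 10, 11, 12, 13}, which is all 13 features.
No 4 of the 8 tests cover everything (all 70 combinations miss at least one feature), so 5 is optimal.

5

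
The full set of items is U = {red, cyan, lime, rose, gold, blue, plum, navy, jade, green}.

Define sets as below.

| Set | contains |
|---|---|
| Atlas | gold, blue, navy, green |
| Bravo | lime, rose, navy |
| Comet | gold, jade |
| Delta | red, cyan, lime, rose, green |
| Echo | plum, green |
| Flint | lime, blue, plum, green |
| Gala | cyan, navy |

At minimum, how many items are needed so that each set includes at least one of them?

The 3 items {gold, navy, green} hit every set.
The sets Comet, Flint, Gala are pairwise disjoint, so any hitting set needs a separate item for each — at least 3. Hence 3 is optimal.

3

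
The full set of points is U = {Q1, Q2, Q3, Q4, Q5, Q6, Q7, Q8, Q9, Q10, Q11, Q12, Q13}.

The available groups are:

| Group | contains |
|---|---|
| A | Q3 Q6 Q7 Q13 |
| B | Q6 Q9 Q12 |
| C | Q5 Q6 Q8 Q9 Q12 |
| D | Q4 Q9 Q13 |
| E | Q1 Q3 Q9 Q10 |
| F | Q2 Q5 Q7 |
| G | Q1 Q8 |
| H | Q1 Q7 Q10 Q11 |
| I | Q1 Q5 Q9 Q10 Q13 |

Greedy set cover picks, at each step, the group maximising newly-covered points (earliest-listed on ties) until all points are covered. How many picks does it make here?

5

Greedy: pick C (covers 5 new) → pick H (covers 4 new) → pick A (covers 2 new) → pick D (covers 1 new) → pick F (covers 1 new). Total picks: 5.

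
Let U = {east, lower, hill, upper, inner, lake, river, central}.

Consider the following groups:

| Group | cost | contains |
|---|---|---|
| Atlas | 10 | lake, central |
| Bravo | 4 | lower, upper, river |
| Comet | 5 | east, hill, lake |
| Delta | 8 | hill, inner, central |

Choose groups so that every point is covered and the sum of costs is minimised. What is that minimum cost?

Bravo, Comet, Delta together cover every point (Bravo ∪ Comet ∪ Delta = {east, lower, hill, upper, inner, lake, river, central}); total cost 4 + 5 + 8 = 17.
No covering selection has total cost below 17.

17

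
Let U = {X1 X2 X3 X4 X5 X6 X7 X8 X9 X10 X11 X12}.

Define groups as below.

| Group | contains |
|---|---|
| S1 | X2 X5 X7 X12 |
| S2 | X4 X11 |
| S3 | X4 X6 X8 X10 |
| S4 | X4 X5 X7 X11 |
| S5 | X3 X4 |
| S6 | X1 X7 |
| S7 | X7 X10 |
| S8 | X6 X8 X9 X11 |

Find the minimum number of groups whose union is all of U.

5

S1, S5, S6, S7, and S8 cover everything between them: the union {X1, X2, X3, X4, X5, X6, X7, X8, X9, X10, X11, X12} is all of U.
No 4 of the 8 groups cover everything (all 70 combinations miss at least one point), so 5 is optimal.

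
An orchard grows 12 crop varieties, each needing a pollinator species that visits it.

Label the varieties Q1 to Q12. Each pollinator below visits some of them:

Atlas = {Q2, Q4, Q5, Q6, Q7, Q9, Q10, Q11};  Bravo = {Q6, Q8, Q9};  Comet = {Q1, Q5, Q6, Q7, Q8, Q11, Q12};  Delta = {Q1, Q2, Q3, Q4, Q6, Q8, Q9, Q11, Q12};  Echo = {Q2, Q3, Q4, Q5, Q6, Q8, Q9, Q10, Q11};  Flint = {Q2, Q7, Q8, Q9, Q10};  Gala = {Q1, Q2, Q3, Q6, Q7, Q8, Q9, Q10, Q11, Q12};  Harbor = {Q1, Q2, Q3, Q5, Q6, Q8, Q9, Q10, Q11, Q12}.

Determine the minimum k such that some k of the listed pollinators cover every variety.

2

Atlas and Gala together: Atlas ∪ Gala = {Q1, Q2, Q3, Q4, Q5, Q6, Q7, Q8, Q9, Q10, Q11, Q12} — every variety is covered.
No single pollinator has all 12 varieties (the largest, Gala, has 10), so 2 is optimal.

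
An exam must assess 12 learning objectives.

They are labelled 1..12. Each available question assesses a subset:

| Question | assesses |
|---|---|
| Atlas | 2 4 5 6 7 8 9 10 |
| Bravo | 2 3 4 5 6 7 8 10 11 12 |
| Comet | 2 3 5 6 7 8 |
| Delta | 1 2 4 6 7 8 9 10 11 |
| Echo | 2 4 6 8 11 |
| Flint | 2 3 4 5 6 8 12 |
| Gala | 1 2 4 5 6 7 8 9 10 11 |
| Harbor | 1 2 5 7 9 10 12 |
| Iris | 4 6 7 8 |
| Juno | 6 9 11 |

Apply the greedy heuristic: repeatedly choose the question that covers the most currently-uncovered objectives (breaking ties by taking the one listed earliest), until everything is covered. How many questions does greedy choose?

2

Greedy: pick Bravo (covers 10 new) → pick Delta (covers 2 new). Total picks: 2.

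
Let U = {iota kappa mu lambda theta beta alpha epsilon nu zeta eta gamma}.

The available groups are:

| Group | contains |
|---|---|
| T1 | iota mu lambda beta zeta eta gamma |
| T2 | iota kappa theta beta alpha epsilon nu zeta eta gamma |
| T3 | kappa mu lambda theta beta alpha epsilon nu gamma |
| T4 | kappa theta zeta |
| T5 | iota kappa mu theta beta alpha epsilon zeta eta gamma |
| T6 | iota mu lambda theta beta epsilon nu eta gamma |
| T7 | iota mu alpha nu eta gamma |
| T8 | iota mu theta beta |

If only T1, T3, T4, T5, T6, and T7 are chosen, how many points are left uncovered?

Union of T1, T3, T4, T5, T6, T7 = {iota, kappa, mu, lambda, theta, beta, alpha, epsilon, nu, zeta, eta, gamma} — that's every point, so 0 are uncovered.

0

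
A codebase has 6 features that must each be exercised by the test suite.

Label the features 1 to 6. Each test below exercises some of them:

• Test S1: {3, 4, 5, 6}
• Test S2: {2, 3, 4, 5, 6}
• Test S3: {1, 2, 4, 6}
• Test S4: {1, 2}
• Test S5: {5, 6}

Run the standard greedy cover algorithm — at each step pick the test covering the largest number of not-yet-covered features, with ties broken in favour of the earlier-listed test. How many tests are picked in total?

2

Greedy: pick S2 (covers 5 new) → pick S3 (covers 1 new). Total picks: 2.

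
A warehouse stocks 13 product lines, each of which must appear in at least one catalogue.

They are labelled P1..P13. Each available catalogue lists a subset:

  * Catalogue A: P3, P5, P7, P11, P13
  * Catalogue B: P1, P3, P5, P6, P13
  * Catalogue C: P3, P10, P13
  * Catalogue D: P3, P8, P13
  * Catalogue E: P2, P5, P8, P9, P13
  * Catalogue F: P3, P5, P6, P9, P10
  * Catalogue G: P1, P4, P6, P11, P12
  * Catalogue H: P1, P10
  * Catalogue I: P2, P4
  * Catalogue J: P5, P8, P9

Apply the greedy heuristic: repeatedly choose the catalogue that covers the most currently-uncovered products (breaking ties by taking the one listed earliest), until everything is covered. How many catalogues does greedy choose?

Greedy: pick A (covers 5 new) → pick G (covers 4 new) → pick E (covers 3 new) → pick C (covers 1 new). Total picks: 4.

4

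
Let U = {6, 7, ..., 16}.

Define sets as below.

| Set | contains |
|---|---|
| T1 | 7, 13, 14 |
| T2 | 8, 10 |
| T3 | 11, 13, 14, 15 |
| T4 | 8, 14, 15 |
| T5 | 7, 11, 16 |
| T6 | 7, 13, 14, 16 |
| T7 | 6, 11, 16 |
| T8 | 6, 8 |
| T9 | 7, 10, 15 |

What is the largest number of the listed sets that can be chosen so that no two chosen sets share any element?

3

T1, T2, T7 are pairwise disjoint (T1={7,13,14}; T2={8,10}; T7={6,11,16}).
Every remaining set overlaps one of these, and no 4 of the listed sets are pairwise disjoint, so 3 is the maximum.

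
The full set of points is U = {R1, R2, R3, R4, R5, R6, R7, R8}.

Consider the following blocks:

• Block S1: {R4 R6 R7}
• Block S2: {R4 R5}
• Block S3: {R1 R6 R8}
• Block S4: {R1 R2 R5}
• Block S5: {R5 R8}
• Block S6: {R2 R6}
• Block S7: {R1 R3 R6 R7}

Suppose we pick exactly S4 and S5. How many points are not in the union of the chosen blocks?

Union of S4, S5 = {R1, R2, R5, R8}.
Not covered: R3, R4, R6, R7 — 4 points.

4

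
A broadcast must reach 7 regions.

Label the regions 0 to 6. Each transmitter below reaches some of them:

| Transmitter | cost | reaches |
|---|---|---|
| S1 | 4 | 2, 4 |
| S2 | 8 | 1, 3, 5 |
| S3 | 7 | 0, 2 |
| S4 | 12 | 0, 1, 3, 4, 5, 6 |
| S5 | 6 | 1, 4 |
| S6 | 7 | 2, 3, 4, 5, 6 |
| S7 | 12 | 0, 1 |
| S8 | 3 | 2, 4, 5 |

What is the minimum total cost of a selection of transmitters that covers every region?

S4, S8 together cover every region (S4 ∪ S8 = {0, 1, 2, 3, 4, 5, 6}); total cost 12 + 3 = 15.
No covering selection has total cost below 15.

15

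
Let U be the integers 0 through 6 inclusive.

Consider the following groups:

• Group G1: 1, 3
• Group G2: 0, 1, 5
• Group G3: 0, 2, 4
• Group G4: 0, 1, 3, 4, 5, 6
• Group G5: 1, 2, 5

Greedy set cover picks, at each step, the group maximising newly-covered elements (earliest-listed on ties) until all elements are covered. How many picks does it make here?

Greedy: pick G4 (covers 6 new) → pick G3 (covers 1 new). Total picks: 2.

2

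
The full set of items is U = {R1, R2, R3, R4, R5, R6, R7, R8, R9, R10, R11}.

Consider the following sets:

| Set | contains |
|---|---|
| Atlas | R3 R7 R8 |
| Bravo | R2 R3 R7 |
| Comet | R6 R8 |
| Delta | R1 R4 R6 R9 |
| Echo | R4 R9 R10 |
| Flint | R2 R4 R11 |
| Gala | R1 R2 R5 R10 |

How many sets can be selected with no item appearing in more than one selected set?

3

Bravo, Comet, Echo are pairwise disjoint (Bravo={R2,R3,R7}; Comet={R6,R8}; Echo={R4,R9,R10}).
Every remaining set overlaps one of these, and no 4 of the listed sets are pairwise disjoint, so 3 is the maximum.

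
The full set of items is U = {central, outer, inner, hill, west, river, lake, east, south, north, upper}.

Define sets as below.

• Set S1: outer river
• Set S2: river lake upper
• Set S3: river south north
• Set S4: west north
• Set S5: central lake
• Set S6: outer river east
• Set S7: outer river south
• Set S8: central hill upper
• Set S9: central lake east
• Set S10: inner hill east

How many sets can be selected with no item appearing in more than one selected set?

S4, S5, S7, S10 are pairwise disjoint (S4={west,north}; S5={central,lake}; S7={outer,river,south}; S10={inner,hill,east}).
Every remaining set overlaps one of these, and no 5 of the listed sets are pairwise disjoint, so 4 is the maximum.

4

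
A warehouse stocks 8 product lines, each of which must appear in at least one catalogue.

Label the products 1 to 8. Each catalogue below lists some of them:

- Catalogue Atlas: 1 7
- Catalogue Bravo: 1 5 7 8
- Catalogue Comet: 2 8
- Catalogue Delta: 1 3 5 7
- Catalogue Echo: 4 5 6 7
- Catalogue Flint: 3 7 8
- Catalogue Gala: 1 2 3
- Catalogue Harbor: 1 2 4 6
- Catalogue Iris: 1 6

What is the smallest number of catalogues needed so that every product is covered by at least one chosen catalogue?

3

Take {Bravo, Flint, Harbor}. Their union is {1, 2, 3, 4, 5, 6, 7, 8}, which is all 8 products.
No 2 of the 9 catalogues cover everything (all 36 combinations miss at least one product), so 3 is optimal.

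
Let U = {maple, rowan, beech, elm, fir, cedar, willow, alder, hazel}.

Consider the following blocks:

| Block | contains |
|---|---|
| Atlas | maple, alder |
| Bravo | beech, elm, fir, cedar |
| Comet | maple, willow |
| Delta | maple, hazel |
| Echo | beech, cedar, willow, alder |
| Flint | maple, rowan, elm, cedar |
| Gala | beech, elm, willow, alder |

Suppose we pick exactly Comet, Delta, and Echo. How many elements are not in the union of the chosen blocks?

3

Union of Comet, Delta, Echo = {maple, beech, cedar, willow, alder, hazel}.
Not covered: rowan, elm, fir — 3 elements.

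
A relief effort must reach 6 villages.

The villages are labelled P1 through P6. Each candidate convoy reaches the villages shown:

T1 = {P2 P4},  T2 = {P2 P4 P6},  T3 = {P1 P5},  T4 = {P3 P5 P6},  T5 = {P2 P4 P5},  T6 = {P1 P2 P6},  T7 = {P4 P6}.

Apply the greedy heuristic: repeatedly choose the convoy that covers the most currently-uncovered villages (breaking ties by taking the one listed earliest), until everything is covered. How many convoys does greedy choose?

Greedy: pick T2 (covers 3 new) → pick T3 (covers 2 new) → pick T4 (covers 1 new). Total picks: 3.

3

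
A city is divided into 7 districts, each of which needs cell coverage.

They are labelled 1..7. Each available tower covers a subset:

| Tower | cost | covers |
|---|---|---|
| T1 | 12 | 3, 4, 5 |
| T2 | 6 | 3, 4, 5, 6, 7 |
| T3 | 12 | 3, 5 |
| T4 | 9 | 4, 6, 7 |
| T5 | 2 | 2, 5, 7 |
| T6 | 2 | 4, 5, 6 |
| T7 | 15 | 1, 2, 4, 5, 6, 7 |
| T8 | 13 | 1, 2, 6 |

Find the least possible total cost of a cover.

19

T2, T8 together cover every district (T2 ∪ T8 = {1, 2, 3, 4, 5, 6, 7}); total cost 6 + 13 = 19.
The greedy pick T5, T6, T2, T8 costs 23; no covering selection beats 19.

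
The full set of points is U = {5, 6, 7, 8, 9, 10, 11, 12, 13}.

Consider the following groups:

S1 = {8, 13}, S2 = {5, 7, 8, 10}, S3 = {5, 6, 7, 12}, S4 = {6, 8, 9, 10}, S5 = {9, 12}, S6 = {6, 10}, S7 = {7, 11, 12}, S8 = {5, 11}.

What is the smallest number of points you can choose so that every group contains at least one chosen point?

4

The 4 points {5, 10, 12, 13} hit every group.
The groups S1, S5, S6, S8 are pairwise disjoint, so any hitting set needs a separate point for each — at least 4. Hence 4 is optimal.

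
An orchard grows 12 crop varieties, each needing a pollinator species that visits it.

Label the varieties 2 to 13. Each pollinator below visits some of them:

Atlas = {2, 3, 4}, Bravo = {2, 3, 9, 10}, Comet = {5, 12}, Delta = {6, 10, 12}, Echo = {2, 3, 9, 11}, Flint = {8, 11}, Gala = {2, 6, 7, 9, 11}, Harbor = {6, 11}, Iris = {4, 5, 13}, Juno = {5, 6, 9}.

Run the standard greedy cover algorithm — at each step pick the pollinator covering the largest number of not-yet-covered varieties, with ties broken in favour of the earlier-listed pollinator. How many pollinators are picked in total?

5

Greedy: pick Gala (covers 5 new) → pick Iris (covers 3 new) → pick Bravo (covers 2 new) → pick Comet (covers 1 new) → pick Flint (covers 1 new). Total picks: 5.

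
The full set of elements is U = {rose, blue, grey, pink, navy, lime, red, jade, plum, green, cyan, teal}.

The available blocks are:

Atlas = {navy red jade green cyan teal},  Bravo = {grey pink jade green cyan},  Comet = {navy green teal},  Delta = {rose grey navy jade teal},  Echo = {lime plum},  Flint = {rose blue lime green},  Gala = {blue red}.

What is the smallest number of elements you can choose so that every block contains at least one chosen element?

The 4 elements {blue, grey, plum, teal} hit every block.
No choice of 3 elements meets every block, so 4 is the minimum.

4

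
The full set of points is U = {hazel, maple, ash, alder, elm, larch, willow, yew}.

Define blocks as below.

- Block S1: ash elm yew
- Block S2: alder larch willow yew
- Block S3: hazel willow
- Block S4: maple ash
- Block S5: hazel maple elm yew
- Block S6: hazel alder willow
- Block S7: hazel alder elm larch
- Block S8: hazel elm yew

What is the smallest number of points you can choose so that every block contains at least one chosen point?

3

H = {hazel, ash, yew} meets every block (each contains at least one member of H), and |H| = 3.
No choice of 2 points meets every block, so 3 is the minimum.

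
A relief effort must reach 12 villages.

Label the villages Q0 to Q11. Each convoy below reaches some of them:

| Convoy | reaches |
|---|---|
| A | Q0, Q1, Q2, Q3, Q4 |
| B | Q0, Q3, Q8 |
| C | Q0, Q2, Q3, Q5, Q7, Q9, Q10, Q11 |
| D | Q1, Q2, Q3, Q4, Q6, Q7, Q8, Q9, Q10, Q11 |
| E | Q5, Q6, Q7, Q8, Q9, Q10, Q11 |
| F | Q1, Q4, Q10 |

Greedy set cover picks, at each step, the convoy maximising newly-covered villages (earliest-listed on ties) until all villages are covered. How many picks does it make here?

2

Greedy: pick D (covers 10 new) → pick C (covers 2 new). Total picks: 2.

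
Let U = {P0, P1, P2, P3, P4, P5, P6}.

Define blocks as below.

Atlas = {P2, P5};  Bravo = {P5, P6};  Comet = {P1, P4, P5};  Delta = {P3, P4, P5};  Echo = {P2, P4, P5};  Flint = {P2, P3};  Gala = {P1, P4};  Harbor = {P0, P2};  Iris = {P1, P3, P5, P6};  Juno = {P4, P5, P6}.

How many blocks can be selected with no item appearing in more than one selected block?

Bravo, Flint, Gala are pairwise disjoint (Bravo={P5,P6}; Flint={P2,P3}; Gala={P1,P4}).
Every remaining block overlaps one of these, and no 4 of the listed blocks are pairwise disjoint, so 3 is the maximum.

3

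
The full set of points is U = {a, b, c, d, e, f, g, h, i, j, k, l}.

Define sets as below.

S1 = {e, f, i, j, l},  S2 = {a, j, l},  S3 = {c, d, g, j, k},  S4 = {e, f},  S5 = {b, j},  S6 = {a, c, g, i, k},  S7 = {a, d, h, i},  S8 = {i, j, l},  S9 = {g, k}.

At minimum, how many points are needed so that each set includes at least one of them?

4

T = {e, g, h, j} meets every set (each contains at least one member of T), and |T| = 4.
The sets S4, S5, S7, S9 are pairwise disjoint, so any hitting set needs a separate point for each — at least 4. Hence 4 is optimal.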